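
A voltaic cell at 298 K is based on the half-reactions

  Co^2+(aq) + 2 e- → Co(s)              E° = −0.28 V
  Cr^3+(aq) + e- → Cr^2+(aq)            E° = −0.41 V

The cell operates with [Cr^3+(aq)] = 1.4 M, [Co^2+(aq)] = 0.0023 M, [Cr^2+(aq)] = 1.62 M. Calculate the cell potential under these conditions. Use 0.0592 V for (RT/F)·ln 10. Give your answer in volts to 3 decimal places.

Co²⁺/Co is reduced (cathode, E° = −0.28 V) and Cr³⁺/Cr²⁺ is oxidized (anode).
E°cell = E°cat − E°an = −0.28 − (−0.41) = +0.13 V; n = 2.
The balanced reaction is Co^2+(aq) + 2 Cr^2+(aq) → Co(s) + 2 Cr^3+(aq), so Q = [Cr^3+(aq)]^2 / ([Co^2+(aq)]·[Cr^2+(aq)]^2) = 325 and log Q = 2.511.
E = E° − (0.0592/n)·log Q = +0.13 − (0.0592/2)(2.511) = +0.056 V.

+0.056 V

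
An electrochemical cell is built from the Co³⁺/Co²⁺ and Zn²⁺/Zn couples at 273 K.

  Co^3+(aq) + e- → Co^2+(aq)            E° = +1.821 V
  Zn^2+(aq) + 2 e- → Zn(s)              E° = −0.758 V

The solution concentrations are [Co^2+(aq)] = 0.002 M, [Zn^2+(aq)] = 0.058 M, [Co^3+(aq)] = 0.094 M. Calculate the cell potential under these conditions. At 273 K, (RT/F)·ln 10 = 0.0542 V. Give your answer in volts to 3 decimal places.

Co³⁺/Co²⁺ is reduced (cathode, E° = +1.821 V) and Zn²⁺/Zn is oxidized (anode).
E°cell = +1.821 − (−0.758) = +2.579 V, with n = 2 electrons transferred.
The balanced reaction is 2 Co^3+(aq) + Zn(s) → 2 Co^2+(aq) + Zn^2+(aq), so Q = ([Co^2+(aq)]^2·[Zn^2+(aq)]) / [Co^3+(aq)]^2 = 2.63×10^−5 and log Q = −4.581.
By the Nernst equation, E = +2.579 − (0.0542/2)·(−4.581) = +2.703 V.

+2.703 V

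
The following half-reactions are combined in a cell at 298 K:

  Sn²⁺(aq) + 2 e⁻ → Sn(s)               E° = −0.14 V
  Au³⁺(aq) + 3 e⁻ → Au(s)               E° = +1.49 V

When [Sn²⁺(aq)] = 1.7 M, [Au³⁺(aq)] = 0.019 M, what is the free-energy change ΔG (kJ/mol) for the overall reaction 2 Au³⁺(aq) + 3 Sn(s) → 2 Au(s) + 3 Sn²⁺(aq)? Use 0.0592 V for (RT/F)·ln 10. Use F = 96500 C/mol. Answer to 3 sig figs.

With Au³⁺/Au reduced at the cathode, E°cell = +1.49 − (−0.14) = +1.63 V and n = 6.
Q = [Sn²⁺(aq)]^3 / [Au³⁺(aq)]^2 = 1.36×10^4, so log Q = 4.134 and E = +1.63 − (0.0592/6)(4.134) = +1.5892 V.
ΔG = −nFE = −(6)(96500)(+1.5892) J/mol = −920 kJ/mol.

−920 kJ/mol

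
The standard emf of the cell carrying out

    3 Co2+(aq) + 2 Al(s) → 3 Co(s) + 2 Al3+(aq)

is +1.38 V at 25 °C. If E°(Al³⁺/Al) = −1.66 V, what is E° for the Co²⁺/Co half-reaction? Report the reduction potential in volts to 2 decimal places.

−0.28 V

In the reaction as written the Co²⁺/Co couple is reduced (cathode) and Al³⁺/Al is oxidized (anode), so E°cell = E°(Co²⁺/Co) − E°(Al³⁺/Al).
E°(Co²⁺/Co) = E°cell + E°(anode) = +1.38 + (−1.66) = −0.28 V.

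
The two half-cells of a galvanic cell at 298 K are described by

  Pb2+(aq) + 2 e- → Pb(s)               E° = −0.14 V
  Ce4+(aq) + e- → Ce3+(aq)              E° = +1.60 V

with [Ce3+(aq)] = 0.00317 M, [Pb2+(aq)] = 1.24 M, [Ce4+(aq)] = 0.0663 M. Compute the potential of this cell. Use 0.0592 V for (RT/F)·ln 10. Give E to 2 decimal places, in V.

The Ce⁴⁺/Ce³⁺ couple has the more positive E°, so it is the cathode; Pb²⁺/Pb is the anode.
The standard potential is +1.60 − (−0.14) = +1.74 V and the balanced reaction transfers n = 2 electrons.
The balanced reaction is 2 Ce4+(aq) + Pb(s) → 2 Ce3+(aq) + Pb2+(aq), so Q = ([Ce3+(aq)]^2·[Pb2+(aq)]) / [Ce4+(aq)]^2 = 0.00283 and log Q = −2.547.
E = E° − (0.0592/n)·log Q = +1.74 − (0.0592/2)(−2.547) = +1.82 V.

+1.82 V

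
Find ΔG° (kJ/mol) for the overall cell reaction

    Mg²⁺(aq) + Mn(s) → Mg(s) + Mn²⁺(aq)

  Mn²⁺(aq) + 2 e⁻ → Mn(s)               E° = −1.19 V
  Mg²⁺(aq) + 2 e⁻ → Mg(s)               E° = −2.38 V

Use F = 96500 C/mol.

+230 kJ/mol

In the reaction as written Mg²⁺(aq) is reduced, so the Mg²⁺/Mg couple is the cathode and Mn²⁺/Mn is the anode.
E°cell = −2.38 − (−1.19) = −1.19 V; balancing electrons gives n = 2.
ΔG° = −nFE°cell = −(2)(96500)(−1.19) J/mol = +230 kJ/mol.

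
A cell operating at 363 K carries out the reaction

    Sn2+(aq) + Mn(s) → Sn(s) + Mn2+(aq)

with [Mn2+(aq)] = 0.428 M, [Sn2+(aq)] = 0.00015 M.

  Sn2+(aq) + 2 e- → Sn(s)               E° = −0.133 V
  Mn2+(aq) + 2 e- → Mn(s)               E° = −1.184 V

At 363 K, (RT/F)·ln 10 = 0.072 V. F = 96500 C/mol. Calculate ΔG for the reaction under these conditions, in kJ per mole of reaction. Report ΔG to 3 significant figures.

−179 kJ/mol

E°cell = −0.133 − (−1.184) = +1.051 V; the balanced reaction transfers n = 2 electrons.
Here Q = [Mn2+(aq)] / [Sn2+(aq)] = 2.85×10^3 (log Q = 3.455), giving E = +1.051 − (0.072/2)·(3.455) = +0.9266 V.
Finally ΔG = −nFE = −(2)(96500 C/mol)(+0.9266 V) = −179 kJ/mol.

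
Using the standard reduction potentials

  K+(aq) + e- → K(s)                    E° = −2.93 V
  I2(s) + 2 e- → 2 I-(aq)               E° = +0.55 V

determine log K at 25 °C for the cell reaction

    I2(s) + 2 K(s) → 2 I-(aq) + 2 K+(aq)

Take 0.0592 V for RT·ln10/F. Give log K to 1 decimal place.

log K = 117.6

The I₂/I⁻ couple is reduced (cathode); E°cell = +0.55 − (−2.93) = +3.48 V with n = 2.
At equilibrium E = 0, so log K = nE°cell / 0.0592 = (2)(+3.48) / 0.0592 = 117.6.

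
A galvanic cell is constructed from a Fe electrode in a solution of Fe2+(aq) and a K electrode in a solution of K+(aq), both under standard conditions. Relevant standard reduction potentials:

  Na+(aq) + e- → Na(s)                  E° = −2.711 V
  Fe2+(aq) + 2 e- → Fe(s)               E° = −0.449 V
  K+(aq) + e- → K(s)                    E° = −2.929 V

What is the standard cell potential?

+2.480 V

The Fe²⁺/Fe couple has the higher E°, so Fe ion is reduced (cathode) and K is oxidized (anode).
E°cell = E°(cathode) − E°(anode) = −0.449 − (−2.929) = +2.480 V.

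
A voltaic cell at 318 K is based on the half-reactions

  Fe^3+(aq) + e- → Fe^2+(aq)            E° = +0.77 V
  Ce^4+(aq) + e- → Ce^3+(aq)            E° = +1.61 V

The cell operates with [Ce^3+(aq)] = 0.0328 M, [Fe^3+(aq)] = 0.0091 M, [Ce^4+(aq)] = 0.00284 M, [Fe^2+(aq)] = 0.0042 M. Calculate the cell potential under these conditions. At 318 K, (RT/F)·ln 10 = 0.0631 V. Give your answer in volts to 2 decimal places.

The Ce⁴⁺/Ce³⁺ couple has the more positive E°, so it is the cathode; Fe³⁺/Fe²⁺ is the anode.
E°cell = E°cat − E°an = +1.61 − (+0.77) = +0.84 V; n = 1.
For the overall reaction Ce^4+(aq) + Fe^2+(aq) → Ce^3+(aq) + Fe^3+(aq), Q = ([Ce^3+(aq)]·[Fe^3+(aq)]) / ([Ce^4+(aq)]·[Fe^2+(aq)]) = 25, giving log Q = 1.398.
Applying E = E° − (RT ln10/nF)·log Q gives +0.84 − (0.0631/1)(1.398) = +0.75 V.

+0.75 V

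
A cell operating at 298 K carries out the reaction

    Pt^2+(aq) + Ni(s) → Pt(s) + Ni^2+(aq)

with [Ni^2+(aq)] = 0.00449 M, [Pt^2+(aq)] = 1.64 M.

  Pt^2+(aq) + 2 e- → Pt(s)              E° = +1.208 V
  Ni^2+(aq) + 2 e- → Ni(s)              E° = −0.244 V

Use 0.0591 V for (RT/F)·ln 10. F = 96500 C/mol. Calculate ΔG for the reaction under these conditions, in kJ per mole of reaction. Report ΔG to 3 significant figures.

With Pt²⁺/Pt reduced at the cathode, E°cell = +1.208 − (−0.244) = +1.452 V and n = 2.
Here Q = [Ni^2+(aq)] / [Pt^2+(aq)] = 0.00274 (log Q = −2.563), giving E = +1.452 − (0.0591/2)·(−2.563) = +1.5277 V.
Finally ΔG = −nFE = −(2)(96500 C/mol)(+1.5277 V) = −295 kJ/mol.

−295 kJ/mol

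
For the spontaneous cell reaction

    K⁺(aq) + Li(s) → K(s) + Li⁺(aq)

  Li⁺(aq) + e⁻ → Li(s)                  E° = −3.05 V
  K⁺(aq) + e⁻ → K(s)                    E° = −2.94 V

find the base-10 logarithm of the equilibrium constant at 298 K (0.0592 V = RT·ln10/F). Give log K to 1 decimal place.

log K = 1.9

The K⁺/K couple is reduced (cathode); E°cell = −2.94 − (−3.05) = +0.11 V with n = 1.
At equilibrium E = 0, so log K = nE°cell / 0.0592 = (1)(+0.11) / 0.0592 = 1.9.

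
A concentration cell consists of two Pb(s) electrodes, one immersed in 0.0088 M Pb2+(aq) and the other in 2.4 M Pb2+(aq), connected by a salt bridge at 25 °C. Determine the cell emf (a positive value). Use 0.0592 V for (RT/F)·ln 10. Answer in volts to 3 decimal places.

0.072 V

For a concentration cell E°cell = 0, since both electrodes use the same couple.
The compartment with the higher Pb2+(aq) concentration (2.4 M) acts as the cathode; ions are reduced there and produced at the dilute (0.0088 M) anode.
With n = 2, Ecell = −(0.0592/2)·log([dilute]/[conc]) = −(0.0592/2)·log(0.0088/2.4) = +0.072 V.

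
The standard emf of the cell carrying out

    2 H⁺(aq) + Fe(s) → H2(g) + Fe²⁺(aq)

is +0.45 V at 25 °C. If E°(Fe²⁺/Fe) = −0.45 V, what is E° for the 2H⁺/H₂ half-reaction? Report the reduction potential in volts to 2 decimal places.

In the reaction as written the 2H⁺/H₂ couple is reduced (cathode) and Fe²⁺/Fe is oxidized (anode), so E°cell = E°(2H⁺/H₂) − E°(Fe²⁺/Fe).
E°(2H⁺/H₂) = E°cell + E°(anode) = +0.45 + (−0.45) = +0.00 V.

+0.00 V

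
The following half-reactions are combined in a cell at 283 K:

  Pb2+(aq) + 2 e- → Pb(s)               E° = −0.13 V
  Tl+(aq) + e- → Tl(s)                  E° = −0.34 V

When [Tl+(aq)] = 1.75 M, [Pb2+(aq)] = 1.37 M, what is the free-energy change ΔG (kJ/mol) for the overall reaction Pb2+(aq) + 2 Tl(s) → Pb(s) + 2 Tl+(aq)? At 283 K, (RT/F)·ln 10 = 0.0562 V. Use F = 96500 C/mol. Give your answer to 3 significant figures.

−38.6 kJ/mol

The standard cell potential is −0.13 − (−0.34) = +0.21 V, with n = 2 electrons in the balanced equation.
Here Q = [Tl+(aq)]^2 / [Pb2+(aq)] = 2.24 (log Q = 0.349), giving E = +0.21 − (0.0562/2)·(0.349) = +0.2002 V.
Finally ΔG = −nFE = −(2)(96500 C/mol)(+0.2002 V) = −38.6 kJ/mol.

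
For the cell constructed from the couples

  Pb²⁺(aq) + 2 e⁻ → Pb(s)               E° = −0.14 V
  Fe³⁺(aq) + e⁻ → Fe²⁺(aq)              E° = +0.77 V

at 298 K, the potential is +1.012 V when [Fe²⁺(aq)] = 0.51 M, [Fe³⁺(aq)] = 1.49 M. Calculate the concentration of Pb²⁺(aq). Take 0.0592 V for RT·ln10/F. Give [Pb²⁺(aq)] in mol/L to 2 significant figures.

0.0031 M

Fe³⁺/Fe²⁺ is the cathode (higher E°); E°cell = +0.77 − (−0.14) = +0.91 V with n = 2.
Rearranging E = E° − (0.0592/n)·log Q gives log Q = 2(+0.91 − (+1.012))/0.0592 = −3.446.
The balanced reaction is 2 Fe³⁺(aq) + Pb(s) → 2 Fe²⁺(aq) + Pb²⁺(aq), so Q = ([Fe²⁺(aq)]^2·[Pb²⁺(aq)]) / [Fe³⁺(aq)]^2.
Isolating [Pb²⁺(aq)] in Q = 10^{−3.446} yields log [Pb²⁺(aq)] = −2.515, i.e. 0.0031 M.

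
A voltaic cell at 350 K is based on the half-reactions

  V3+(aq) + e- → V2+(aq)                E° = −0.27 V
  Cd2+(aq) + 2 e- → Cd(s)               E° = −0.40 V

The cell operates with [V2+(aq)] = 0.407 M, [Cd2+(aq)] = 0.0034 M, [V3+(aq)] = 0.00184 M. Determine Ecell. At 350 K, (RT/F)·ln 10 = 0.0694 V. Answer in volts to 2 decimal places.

+0.05 V

The V³⁺/V²⁺ couple has the more positive E°, so it is the cathode; Cd²⁺/Cd is the anode.
The standard potential is −0.27 − (−0.40) = +0.13 V and the balanced reaction transfers n = 2 electrons.
Balancing gives 2 V3+(aq) + Cd(s) → 2 V2+(aq) + Cd2+(aq); hence Q = ([V2+(aq)]^2·[Cd2+(aq)]) / [V3+(aq)]^2 = 166 (log Q = 2.221).
By the Nernst equation, E = +0.13 − (0.0694/2)·(2.221) = +0.05 V.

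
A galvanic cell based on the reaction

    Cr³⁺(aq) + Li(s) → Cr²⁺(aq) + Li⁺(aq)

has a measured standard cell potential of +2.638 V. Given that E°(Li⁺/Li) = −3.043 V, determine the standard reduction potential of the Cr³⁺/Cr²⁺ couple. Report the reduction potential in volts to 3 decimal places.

−0.405 V

In the reaction as written the Cr³⁺/Cr²⁺ couple is reduced (cathode) and Li⁺/Li is oxidized (anode), so E°cell = E°(Cr³⁺/Cr²⁺) − E°(Li⁺/Li).
E°(Cr³⁺/Cr²⁺) = E°cell + E°(anode) = +2.638 + (−3.043) = −0.405 V.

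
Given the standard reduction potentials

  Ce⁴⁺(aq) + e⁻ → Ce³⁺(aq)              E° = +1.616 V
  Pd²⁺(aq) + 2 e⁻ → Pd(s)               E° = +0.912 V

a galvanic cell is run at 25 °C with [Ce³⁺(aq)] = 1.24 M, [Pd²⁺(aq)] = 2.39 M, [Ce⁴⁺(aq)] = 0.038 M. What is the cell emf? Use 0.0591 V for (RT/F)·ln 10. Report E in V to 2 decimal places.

+0.60 V

Ce⁴⁺/Ce³⁺ is reduced (cathode, E° = +1.616 V) and Pd²⁺/Pd is oxidized (anode).
E°cell = +1.616 − (+0.912) = +0.704 V, with n = 2 electrons transferred.
For the overall reaction 2 Ce⁴⁺(aq) + Pd(s) → 2 Ce³⁺(aq) + Pd²⁺(aq), Q = ([Ce³⁺(aq)]^2·[Pd²⁺(aq)]) / [Ce⁴⁺(aq)]^2 = 2.54×10^3, giving log Q = 3.406.
Applying E = E° − (RT ln10/nF)·log Q gives +0.704 − (0.0591/2)(3.406) = +0.60 V.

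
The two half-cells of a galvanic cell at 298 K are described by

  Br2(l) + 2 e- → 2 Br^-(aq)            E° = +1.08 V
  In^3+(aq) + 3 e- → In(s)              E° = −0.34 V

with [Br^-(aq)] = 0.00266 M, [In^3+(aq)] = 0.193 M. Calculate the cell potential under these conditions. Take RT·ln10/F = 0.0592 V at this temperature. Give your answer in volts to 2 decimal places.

The Br₂/Br⁻ couple has the more positive E°, so it is the cathode; In³⁺/In is the anode.
E°cell = +1.08 − (−0.34) = +1.42 V, with n = 6 electrons transferred.
For the overall reaction 3 Br2(l) + 2 In(s) → 6 Br^-(aq) + 2 In^3+(aq), Q = [Br^-(aq)]^6·[In^3+(aq)]^2 = 1.32×10^−17, giving log Q = −16.880.
By the Nernst equation, E = +1.42 − (0.0592/6)·(−16.880) = +1.59 V.

+1.59 V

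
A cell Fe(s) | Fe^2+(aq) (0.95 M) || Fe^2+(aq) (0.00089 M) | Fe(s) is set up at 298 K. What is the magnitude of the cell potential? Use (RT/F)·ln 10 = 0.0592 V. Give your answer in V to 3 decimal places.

For a concentration cell E°cell = 0, since both electrodes use the same couple.
The compartment with the higher Fe^2+(aq) concentration (0.95 M) acts as the cathode; ions are reduced there and produced at the dilute (0.00089 M) anode.
With n = 2, Ecell = −(0.0592/2)·log([dilute]/[conc]) = −(0.0592/2)·log(0.00089/0.95) = +0.090 V.

0.090 V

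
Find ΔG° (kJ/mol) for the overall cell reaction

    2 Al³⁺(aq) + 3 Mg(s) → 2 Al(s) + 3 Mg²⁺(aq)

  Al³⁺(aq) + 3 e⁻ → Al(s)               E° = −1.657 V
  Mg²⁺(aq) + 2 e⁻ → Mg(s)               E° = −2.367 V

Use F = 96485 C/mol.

In the reaction as written Al³⁺(aq) is reduced, so the Al³⁺/Al couple is the cathode and Mg²⁺/Mg is the anode.
E°cell = −1.657 − (−2.367) = +0.710 V; balancing electrons gives n = 6.
ΔG° = −nFE°cell = −(6)(96485)(+0.710) J/mol = −411 kJ/mol.

−411 kJ/mol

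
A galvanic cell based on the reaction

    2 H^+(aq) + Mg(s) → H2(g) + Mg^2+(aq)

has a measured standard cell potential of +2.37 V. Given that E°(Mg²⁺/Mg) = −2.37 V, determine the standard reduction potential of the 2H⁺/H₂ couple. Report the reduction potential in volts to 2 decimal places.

+0.00 V

In the reaction as written the 2H⁺/H₂ couple is reduced (cathode) and Mg²⁺/Mg is oxidized (anode), so E°cell = E°(2H⁺/H₂) − E°(Mg²⁺/Mg).
E°(2H⁺/H₂) = E°cell + E°(anode) = +2.37 + (−2.37) = +0.00 V.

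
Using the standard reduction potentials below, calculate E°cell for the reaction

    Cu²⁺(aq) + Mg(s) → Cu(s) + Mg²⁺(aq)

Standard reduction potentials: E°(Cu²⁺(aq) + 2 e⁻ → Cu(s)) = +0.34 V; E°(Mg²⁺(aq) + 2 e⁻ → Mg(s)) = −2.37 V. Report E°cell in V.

+2.71 V

Cu²⁺(aq) gains electrons, so the Cu²⁺/Cu couple is the cathode; the Mg²⁺/Mg couple is the anode.
E°cell = E°(cathode) − E°(anode) = +0.34 − (−2.37) = +2.71 V.
The positive value indicates the reaction is spontaneous as written.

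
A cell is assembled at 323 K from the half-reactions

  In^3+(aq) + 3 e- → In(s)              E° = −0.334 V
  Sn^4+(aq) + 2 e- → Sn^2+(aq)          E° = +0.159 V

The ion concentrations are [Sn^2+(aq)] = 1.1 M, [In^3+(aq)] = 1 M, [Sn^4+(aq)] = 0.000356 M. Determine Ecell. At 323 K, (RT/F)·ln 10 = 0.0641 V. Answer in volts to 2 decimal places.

+0.38 V

Since E°(Sn⁴⁺/Sn²⁺) > E°(In³⁺/In), Sn⁴⁺/Sn²⁺ serves as the cathode.
E°cell = +0.159 − (−0.334) = +0.493 V, with n = 6 electrons transferred.
The balanced reaction is 3 Sn^4+(aq) + 2 In(s) → 3 Sn^2+(aq) + 2 In^3+(aq), so Q = ([Sn^2+(aq)]^3·[In^3+(aq)]^2) / [Sn^4+(aq)]^3 = 2.95×10^10 and log Q = 10.470.
E = E° − (0.0641/n)·log Q = +0.493 − (0.0641/6)(10.470) = +0.38 V.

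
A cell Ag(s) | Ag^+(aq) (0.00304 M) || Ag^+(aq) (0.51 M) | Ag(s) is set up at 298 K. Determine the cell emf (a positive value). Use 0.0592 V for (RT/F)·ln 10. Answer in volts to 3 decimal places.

For a concentration cell E°cell = 0, since both electrodes use the same couple.
The compartment with the higher Ag^+(aq) concentration (0.51 M) acts as the cathode; ions are reduced there and produced at the dilute (0.00304 M) anode.
With n = 1, Ecell = −(0.0592/1)·log([dilute]/[conc]) = −(0.0592/1)·log(0.00304/0.51) = +0.132 V.

0.132 V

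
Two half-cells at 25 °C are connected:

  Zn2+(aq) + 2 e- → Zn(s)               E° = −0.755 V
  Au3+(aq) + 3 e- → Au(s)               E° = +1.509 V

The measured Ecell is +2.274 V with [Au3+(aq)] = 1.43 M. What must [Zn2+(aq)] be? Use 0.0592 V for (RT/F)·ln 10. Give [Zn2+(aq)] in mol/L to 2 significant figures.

The Au³⁺/Au couple has the larger reduction potential, so it is the cathode: E°cell = +1.509 − (−0.755) = +2.264 V and n = 6.
Since E = E° − (0.0592/n)·log Q, log Q = n(E° − E)/0.0592 = −1.014.
The balanced reaction is 2 Au3+(aq) + 3 Zn(s) → 2 Au(s) + 3 Zn2+(aq), so Q = [Zn2+(aq)]^3 / [Au3+(aq)]^2.
Isolating [Zn2+(aq)] in Q = 10^{−1.014} yields log [Zn2+(aq)] = −0.234, i.e. 0.58 M.

0.58 M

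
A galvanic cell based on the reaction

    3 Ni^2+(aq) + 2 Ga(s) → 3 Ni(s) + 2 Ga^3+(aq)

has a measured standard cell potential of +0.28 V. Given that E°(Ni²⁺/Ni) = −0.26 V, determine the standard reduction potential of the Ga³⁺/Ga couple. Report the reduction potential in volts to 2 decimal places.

In the reaction as written the Ni²⁺/Ni couple is reduced (cathode) and Ga³⁺/Ga is oxidized (anode), so E°cell = E°(Ni²⁺/Ni) − E°(Ga³⁺/Ga).
E°(Ga³⁺/Ga) = E°(cathode) − E°cell = −0.26 − (+0.28) = −0.54 V.

−0.54 V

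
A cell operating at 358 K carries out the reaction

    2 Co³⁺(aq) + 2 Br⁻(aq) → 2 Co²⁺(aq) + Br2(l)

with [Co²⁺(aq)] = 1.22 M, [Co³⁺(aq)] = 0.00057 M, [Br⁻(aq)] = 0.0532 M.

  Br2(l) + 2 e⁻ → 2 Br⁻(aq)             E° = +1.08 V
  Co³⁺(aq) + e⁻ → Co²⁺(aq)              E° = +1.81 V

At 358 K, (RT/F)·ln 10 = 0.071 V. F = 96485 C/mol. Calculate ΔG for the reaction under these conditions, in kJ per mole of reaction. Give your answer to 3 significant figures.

The standard cell potential is +1.81 − (+1.08) = +0.73 V, with n = 2 electrons in the balanced equation.
The reaction quotient is [Co²⁺(aq)]^2 / ([Co³⁺(aq)]^2·[Br⁻(aq)]^2) = 1.62×10^9; by Nernst, E = +0.73 − (0.071/2)(9.209) = +0.4031 V.
Finally ΔG = −nFE = −(2)(96485 C/mol)(+0.4031 V) = −77.8 kJ/mol.

−77.8 kJ/mol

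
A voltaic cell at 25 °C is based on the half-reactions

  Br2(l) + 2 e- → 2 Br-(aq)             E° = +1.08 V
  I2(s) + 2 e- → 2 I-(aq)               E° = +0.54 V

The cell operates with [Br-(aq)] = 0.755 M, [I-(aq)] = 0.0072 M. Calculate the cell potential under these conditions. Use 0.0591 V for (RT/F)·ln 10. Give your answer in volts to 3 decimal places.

+0.421 V

Since E°(Br₂/Br⁻) > E°(I₂/I⁻), Br₂/Br⁻ serves as the cathode.
E°cell = E°cat − E°an = +1.08 − (+0.54) = +0.54 V; n = 2.
For the overall reaction Br2(l) + 2 I-(aq) → 2 Br-(aq) + I2(s), Q = [Br-(aq)]^2 / [I-(aq)]^2 = 1.1×10^4, giving log Q = 4.041.
E = E° − (0.0591/n)·log Q = +0.54 − (0.0591/2)(4.041) = +0.421 V.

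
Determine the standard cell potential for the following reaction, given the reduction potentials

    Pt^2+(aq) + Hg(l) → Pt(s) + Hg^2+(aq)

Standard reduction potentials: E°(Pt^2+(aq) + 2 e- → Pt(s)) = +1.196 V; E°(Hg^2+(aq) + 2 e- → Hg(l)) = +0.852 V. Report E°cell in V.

Pt^2+(aq) gains electrons, so the Pt²⁺/Pt couple is the cathode; the Hg²⁺/Hg couple is the anode.
E°cell = E°(cathode) − E°(anode) = +1.196 − (+0.852) = +0.344 V.

+0.344 V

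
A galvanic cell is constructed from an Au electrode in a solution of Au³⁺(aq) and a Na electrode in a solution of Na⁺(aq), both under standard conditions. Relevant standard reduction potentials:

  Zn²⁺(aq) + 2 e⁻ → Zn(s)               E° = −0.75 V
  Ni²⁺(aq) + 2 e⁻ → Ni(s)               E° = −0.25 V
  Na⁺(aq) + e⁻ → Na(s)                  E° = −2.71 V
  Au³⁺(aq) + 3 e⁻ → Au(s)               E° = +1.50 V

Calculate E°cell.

Of the two couples in this cell, the one with the more positive reduction potential is reduced at the cathode: here that is Au³⁺/Au (+1.50 V); Na⁺/Na (−2.71 V) is the anode.
E°cell = E°(cathode) − E°(anode) = +1.50 − (−2.71) = +4.21 V.

+4.21 V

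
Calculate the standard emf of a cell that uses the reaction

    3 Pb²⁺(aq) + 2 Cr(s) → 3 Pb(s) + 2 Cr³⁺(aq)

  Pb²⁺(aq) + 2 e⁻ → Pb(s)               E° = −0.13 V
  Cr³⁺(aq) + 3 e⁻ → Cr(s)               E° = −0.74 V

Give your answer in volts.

+0.61 V

In the reaction as written, Pb²⁺(aq) is reduced (cathode) and Cr³⁺(aq) is produced by oxidation at the anode.
E°cell = E°(cathode) − E°(anode) = −0.13 − (−0.74) = +0.61 V.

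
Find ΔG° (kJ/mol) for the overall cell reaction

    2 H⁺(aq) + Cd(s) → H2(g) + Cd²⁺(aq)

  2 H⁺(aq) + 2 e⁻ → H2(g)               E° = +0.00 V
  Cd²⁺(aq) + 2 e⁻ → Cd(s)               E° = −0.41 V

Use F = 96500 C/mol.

−79.1 kJ/mol

In the reaction as written H⁺(aq) is reduced, so the 2H⁺/H₂ couple is the cathode and Cd²⁺/Cd is the anode.
E°cell = +0.00 − (−0.41) = +0.41 V; balancing electrons gives n = 2.
ΔG° = −nFE°cell = −(2)(96500)(+0.41) J/mol = −79.1 kJ/mol.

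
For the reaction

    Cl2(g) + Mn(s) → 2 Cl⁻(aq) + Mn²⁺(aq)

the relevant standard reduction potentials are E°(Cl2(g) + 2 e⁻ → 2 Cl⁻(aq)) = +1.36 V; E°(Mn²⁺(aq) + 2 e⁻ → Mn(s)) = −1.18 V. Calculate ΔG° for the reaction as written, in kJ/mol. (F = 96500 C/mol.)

In the reaction as written Cl2(g) is reduced, so the Cl₂/Cl⁻ couple is the cathode and Mn²⁺/Mn is the anode.
E°cell = +1.36 − (−1.18) = +2.54 V; balancing electrons gives n = 2.
ΔG° = −nFE°cell = −(2)(96500)(+2.54) J/mol = −490 kJ/mol.

−490 kJ/mol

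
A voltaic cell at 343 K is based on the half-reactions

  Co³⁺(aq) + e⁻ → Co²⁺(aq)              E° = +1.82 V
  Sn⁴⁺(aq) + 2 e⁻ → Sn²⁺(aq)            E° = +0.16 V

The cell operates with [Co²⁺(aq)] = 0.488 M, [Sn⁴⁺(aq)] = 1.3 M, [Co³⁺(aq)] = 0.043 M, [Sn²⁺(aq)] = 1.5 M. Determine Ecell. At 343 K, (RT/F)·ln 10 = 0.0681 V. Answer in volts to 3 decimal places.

Since E°(Co³⁺/Co²⁺) > E°(Sn⁴⁺/Sn²⁺), Co³⁺/Co²⁺ serves as the cathode.
The standard potential is +1.82 − (+0.16) = +1.66 V and the balanced reaction transfers n = 2 electrons.
Balancing gives 2 Co³⁺(aq) + Sn²⁺(aq) → 2 Co²⁺(aq) + Sn⁴⁺(aq); hence Q = ([Co²⁺(aq)]^2·[Sn⁴⁺(aq)]) / ([Co³⁺(aq)]^2·[Sn²⁺(aq)]) = 112 (log Q = 2.048).
By the Nernst equation, E = +1.66 − (0.0681/2)·(2.048) = +1.590 V.

+1.590 V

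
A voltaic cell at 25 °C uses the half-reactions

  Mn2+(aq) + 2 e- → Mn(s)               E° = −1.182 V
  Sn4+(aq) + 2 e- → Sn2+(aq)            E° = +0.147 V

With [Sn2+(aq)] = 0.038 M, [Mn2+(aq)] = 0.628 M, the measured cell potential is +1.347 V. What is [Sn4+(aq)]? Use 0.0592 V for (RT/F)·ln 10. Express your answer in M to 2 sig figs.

0.097 M

With Sn⁴⁺/Sn²⁺ at the cathode and Mn²⁺/Mn at the anode, E°cell = +0.147 − (−1.182) = +1.329 V (n = 2).
Rearranging E = E° − (0.0592/n)·log Q gives log Q = 2(+1.329 − (+1.347))/0.0592 = −0.608.
The balanced reaction is Sn4+(aq) + Mn(s) → Sn2+(aq) + Mn2+(aq), so Q = ([Sn2+(aq)]·[Mn2+(aq)]) / [Sn4+(aq)].
Solving for the unknown gives log [Sn4+(aq)] = −1.014, so [Sn4+(aq)] ≈ 0.097 M.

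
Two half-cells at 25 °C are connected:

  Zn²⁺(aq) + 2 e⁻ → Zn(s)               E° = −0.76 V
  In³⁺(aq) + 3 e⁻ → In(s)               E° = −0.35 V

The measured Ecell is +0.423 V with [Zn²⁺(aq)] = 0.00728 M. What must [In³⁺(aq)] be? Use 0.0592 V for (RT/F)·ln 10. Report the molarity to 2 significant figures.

With In³⁺/In at the cathode and Zn²⁺/Zn at the anode, E°cell = −0.35 − (−0.76) = +0.41 V (n = 6).
From the Nernst equation, log Q = n(E° − E)/0.0592 = 6·(+0.41 − (+0.423))/0.0592 = −1.318.
For 2 In³⁺(aq) + 3 Zn(s) → 2 In(s) + 3 Zn²⁺(aq), the reaction quotient is Q = [Zn²⁺(aq)]^3 / [In³⁺(aq)]^2.
Isolating [In³⁺(aq)] in Q = 10^{−1.318} yields log [In³⁺(aq)] = −2.548, i.e. 0.0028 M.

0.0028 M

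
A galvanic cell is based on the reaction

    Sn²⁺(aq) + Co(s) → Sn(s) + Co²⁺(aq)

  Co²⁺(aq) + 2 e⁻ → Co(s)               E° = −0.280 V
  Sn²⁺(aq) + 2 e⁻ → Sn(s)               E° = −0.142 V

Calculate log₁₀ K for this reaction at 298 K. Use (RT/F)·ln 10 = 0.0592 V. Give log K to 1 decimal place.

log K = 4.7

The Sn²⁺/Sn couple is reduced (cathode); E°cell = −0.142 − (−0.280) = +0.138 V with n = 2.
At equilibrium E = 0, so log K = nE°cell / 0.0592 = (2)(+0.138) / 0.0592 = 4.7.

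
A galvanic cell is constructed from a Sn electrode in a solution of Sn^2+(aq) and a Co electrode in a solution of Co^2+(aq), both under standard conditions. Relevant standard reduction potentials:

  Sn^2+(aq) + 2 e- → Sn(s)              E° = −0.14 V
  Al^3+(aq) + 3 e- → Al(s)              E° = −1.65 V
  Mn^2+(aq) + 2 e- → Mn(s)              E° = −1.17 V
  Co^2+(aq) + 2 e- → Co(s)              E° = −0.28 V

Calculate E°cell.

+0.14 V

Of the two couples in this cell, the one with the more positive reduction potential is reduced at the cathode: here that is Sn²⁺/Sn (−0.14 V); Co²⁺/Co (−0.28 V) is the anode.
E°cell = E°(cathode) − E°(anode) = −0.14 − (−0.28) = +0.14 V.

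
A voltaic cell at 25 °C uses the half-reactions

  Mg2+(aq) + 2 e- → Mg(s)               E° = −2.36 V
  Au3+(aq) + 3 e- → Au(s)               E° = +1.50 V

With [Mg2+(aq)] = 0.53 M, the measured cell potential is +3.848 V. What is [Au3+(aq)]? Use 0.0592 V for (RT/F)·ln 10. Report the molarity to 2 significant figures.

0.095 M

The Au³⁺/Au couple has the larger reduction potential, so it is the cathode: E°cell = +1.50 − (−2.36) = +3.86 V and n = 6.
From the Nernst equation, log Q = n(E° − E)/0.0592 = 6·(+3.86 − (+3.848))/0.0592 = 1.216.
Balancing electrons gives 2 Au3+(aq) + 3 Mg(s) → 2 Au(s) + 3 Mg2+(aq); thus Q = [Mg2+(aq)]^3 / [Au3+(aq)]^2.
Substituting the known concentrations and solving, log [Au3+(aq)] = −1.022 and [Au3+(aq)] = 0.095 M.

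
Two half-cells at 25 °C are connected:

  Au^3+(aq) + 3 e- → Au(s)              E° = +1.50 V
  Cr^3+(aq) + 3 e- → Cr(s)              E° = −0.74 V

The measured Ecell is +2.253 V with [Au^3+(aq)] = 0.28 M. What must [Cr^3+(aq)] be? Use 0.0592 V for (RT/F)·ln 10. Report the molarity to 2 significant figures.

0.061 M

The Au³⁺/Au couple has the larger reduction potential, so it is the cathode: E°cell = +1.50 − (−0.74) = +2.24 V and n = 3.
From the Nernst equation, log Q = n(E° − E)/0.0592 = 3·(+2.24 − (+2.253))/0.0592 = −0.659.
The balanced reaction is Au^3+(aq) + Cr(s) → Au(s) + Cr^3+(aq), so Q = [Cr^3+(aq)] / [Au^3+(aq)].
Substituting the known concentrations and solving, log [Cr^3+(aq)] = −1.212 and [Cr^3+(aq)] = 0.061 M.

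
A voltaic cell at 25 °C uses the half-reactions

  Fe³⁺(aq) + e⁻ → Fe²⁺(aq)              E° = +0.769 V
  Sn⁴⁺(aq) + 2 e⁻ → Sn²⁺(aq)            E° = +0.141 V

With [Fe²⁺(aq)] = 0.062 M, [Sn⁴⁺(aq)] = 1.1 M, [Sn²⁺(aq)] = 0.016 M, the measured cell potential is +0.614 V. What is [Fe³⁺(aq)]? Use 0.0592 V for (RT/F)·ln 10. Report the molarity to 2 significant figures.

0.30 M

The Fe³⁺/Fe²⁺ couple has the larger reduction potential, so it is the cathode: E°cell = +0.769 − (+0.141) = +0.628 V and n = 2.
Rearranging E = E° − (0.0592/n)·log Q gives log Q = 2(+0.628 − (+0.614))/0.0592 = 0.473.
Balancing electrons gives 2 Fe³⁺(aq) + Sn²⁺(aq) → 2 Fe²⁺(aq) + Sn⁴⁺(aq); thus Q = ([Fe²⁺(aq)]^2·[Sn⁴⁺(aq)]) / ([Fe³⁺(aq)]^2·[Sn²⁺(aq)]).
Solving for the unknown gives log [Fe³⁺(aq)] = −0.525, so [Fe³⁺(aq)] ≈ 0.30 M.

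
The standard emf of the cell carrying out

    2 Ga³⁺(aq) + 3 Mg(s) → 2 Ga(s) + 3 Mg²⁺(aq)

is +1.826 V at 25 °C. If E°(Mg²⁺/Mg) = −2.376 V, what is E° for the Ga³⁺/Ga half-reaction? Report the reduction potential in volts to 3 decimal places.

−0.550 V

In the reaction as written the Ga³⁺/Ga couple is reduced (cathode) and Mg²⁺/Mg is oxidized (anode), so E°cell = E°(Ga³⁺/Ga) − E°(Mg²⁺/Mg).
E°(Ga³⁺/Ga) = E°cell + E°(anode) = +1.826 + (−2.376) = −0.550 V.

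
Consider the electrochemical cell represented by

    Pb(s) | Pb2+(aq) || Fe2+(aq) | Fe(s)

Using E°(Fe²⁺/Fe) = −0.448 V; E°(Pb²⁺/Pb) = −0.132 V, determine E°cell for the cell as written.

−0.316 V

By convention the left-hand electrode in cell notation is the anode (oxidation) and the right-hand electrode is the cathode (reduction).
E°cell = E°(right) − E°(left) = −0.448 − (−0.132) = −0.316 V.
The negative sign shows that, as written, the cell would require an external voltage to drive the reaction.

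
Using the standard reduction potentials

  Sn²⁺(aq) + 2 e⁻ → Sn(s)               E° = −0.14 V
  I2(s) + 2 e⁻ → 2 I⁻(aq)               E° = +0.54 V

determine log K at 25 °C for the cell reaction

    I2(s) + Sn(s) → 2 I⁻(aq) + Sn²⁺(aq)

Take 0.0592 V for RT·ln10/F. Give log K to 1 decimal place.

log K = 23.0

The I₂/I⁻ couple is reduced (cathode); E°cell = +0.54 − (−0.14) = +0.68 V with n = 2.
At equilibrium E = 0, so log K = nE°cell / 0.0592 = (2)(+0.68) / 0.0592 = 23.0.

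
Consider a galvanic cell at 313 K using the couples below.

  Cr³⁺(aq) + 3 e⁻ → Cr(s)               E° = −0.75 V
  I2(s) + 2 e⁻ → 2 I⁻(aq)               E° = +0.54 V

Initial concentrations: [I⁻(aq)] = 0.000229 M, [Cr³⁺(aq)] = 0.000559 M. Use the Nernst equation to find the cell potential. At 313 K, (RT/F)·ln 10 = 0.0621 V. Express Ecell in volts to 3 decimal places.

+1.583 V

Since E°(I₂/I⁻) > E°(Cr³⁺/Cr), I₂/I⁻ serves as the cathode.
The standard potential is +0.54 − (−0.75) = +1.29 V and the balanced reaction transfers n = 6 electrons.
For the overall reaction 3 I2(s) + 2 Cr(s) → 6 I⁻(aq) + 2 Cr³⁺(aq), Q = [I⁻(aq)]^6·[Cr³⁺(aq)]^2 = 4.51×10^−29, giving log Q = −28.346.
Applying E = E° − (RT ln10/nF)·log Q gives +1.29 − (0.0621/6)(−28.346) = +1.583 V.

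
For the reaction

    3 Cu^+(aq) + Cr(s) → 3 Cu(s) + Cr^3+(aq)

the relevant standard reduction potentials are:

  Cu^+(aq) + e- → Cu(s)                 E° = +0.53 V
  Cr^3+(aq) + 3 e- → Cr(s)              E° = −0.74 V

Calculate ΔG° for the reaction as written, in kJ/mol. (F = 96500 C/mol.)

In the reaction as written Cu^+(aq) is reduced, so the Cu⁺/Cu couple is the cathode and Cr³⁺/Cr is the anode.
E°cell = +0.53 − (−0.74) = +1.27 V; balancing electrons gives n = 3.
ΔG° = −nFE°cell = −(3)(96500)(+1.27) J/mol = −368 kJ/mol.

−368 kJ/mol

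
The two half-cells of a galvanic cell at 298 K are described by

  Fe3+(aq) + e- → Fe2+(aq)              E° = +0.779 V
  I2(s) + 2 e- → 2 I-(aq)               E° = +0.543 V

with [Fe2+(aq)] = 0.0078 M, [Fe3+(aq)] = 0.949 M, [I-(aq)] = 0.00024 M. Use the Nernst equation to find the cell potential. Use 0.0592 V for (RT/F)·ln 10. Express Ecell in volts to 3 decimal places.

Since E°(Fe³⁺/Fe²⁺) > E°(I₂/I⁻), Fe³⁺/Fe²⁺ serves as the cathode.
E°cell = +0.779 − (+0.543) = +0.236 V, with n = 2 electrons transferred.
The balanced reaction is 2 Fe3+(aq) + 2 I-(aq) → 2 Fe2+(aq) + I2(s), so Q = [Fe2+(aq)]^2 / ([Fe3+(aq)]^2·[I-(aq)]^2) = 1.17×10^3 and log Q = 3.069.
E = E° − (0.0592/n)·log Q = +0.236 − (0.0592/2)(3.069) = +0.145 V.

+0.145 V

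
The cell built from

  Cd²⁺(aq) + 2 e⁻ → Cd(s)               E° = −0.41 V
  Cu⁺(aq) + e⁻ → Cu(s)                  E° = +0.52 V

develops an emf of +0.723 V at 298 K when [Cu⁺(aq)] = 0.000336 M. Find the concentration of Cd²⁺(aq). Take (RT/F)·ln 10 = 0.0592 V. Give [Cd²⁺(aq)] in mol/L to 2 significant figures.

1.1 M

Cu⁺/Cu is the cathode (higher E°); E°cell = +0.52 − (−0.41) = +0.93 V with n = 2.
Since E = E° − (0.0592/n)·log Q, log Q = n(E° − E)/0.0592 = 6.993.
Balancing electrons gives 2 Cu⁺(aq) + Cd(s) → 2 Cu(s) + Cd²⁺(aq); thus Q = [Cd²⁺(aq)] / [Cu⁺(aq)]^2.
Isolating [Cd²⁺(aq)] in Q = 10^{6.993} yields log [Cd²⁺(aq)] = 0.046, i.e. 1.1 M.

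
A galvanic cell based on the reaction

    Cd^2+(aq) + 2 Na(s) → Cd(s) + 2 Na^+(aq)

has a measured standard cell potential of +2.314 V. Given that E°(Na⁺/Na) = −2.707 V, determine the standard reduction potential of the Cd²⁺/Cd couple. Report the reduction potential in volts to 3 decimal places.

In the reaction as written the Cd²⁺/Cd couple is reduced (cathode) and Na⁺/Na is oxidized (anode), so E°cell = E°(Cd²⁺/Cd) − E°(Na⁺/Na).
E°(Cd²⁺/Cd) = E°cell + E°(anode) = +2.314 + (−2.707) = −0.393 V.

−0.393 V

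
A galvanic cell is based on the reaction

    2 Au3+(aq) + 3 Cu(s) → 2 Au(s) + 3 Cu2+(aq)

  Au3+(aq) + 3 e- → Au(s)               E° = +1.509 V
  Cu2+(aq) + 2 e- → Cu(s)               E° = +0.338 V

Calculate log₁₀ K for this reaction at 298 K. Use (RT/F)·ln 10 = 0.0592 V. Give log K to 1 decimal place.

log K = 118.7

The Au³⁺/Au couple is reduced (cathode); E°cell = +1.509 − (+0.338) = +1.171 V with n = 6.
At equilibrium E = 0, so log K = nE°cell / 0.0592 = (6)(+1.171) / 0.0592 = 118.7.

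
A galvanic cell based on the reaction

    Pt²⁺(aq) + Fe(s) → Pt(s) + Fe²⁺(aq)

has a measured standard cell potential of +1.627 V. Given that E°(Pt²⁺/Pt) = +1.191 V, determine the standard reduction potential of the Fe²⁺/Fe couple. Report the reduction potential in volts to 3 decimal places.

−0.436 V

In the reaction as written the Pt²⁺/Pt couple is reduced (cathode) and Fe²⁺/Fe is oxidized (anode), so E°cell = E°(Pt²⁺/Pt) − E°(Fe²⁺/Fe).
E°(Fe²⁺/Fe) = E°(cathode) − E°cell = +1.191 − (+1.627) = −0.436 V.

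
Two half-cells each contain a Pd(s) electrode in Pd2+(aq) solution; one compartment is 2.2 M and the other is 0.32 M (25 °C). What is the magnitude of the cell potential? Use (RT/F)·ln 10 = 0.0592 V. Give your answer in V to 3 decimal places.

For a concentration cell E°cell = 0, since both electrodes use the same couple.
The compartment with the higher Pd2+(aq) concentration (2.2 M) acts as the cathode; ions are reduced there and produced at the dilute (0.32 M) anode.
With n = 2, Ecell = −(0.0592/2)·log([dilute]/[conc]) = −(0.0592/2)·log(0.32/2.2) = +0.025 V.

0.025 V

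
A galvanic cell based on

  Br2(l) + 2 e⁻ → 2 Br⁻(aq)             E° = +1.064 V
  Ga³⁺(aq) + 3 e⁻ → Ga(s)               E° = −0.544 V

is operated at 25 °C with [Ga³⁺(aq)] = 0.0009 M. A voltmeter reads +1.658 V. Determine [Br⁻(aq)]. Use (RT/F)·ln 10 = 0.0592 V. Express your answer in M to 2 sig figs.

With Br₂/Br⁻ at the cathode and Ga³⁺/Ga at the anode, E°cell = +1.064 − (−0.544) = +1.608 V (n = 6).
Rearranging E = E° − (0.0592/n)·log Q gives log Q = 6(+1.608 − (+1.658))/0.0592 = −5.068.
The balanced reaction is 3 Br2(l) + 2 Ga(s) → 6 Br⁻(aq) + 2 Ga³⁺(aq), so Q = [Br⁻(aq)]^6·[Ga³⁺(aq)]^2.
Solving for the unknown gives log [Br⁻(aq)] = 0.171, so [Br⁻(aq)] ≈ 1.5 M.

1.5 M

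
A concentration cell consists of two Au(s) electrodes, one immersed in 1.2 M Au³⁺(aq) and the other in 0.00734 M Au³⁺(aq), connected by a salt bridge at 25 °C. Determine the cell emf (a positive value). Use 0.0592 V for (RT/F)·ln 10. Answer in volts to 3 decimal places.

For a concentration cell E°cell = 0, since both electrodes use the same couple.
The compartment with the higher Au³⁺(aq) concentration (1.2 M) acts as the cathode; ions are reduced there and produced at the dilute (0.00734 M) anode.
With n = 3, Ecell = −(0.0592/3)·log([dilute]/[conc]) = −(0.0592/3)·log(0.00734/1.2) = +0.044 V.

0.044 V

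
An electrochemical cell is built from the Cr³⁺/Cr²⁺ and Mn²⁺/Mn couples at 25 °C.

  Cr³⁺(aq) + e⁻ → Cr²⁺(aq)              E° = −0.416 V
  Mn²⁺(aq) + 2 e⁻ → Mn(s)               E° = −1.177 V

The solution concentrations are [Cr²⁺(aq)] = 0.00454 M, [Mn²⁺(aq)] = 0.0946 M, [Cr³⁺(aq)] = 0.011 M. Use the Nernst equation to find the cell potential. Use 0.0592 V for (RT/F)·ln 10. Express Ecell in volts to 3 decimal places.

Since E°(Cr³⁺/Cr²⁺) > E°(Mn²⁺/Mn), Cr³⁺/Cr²⁺ serves as the cathode.
E°cell = −0.416 − (−1.177) = +0.761 V, with n = 2 electrons transferred.
Balancing gives 2 Cr³⁺(aq) + Mn(s) → 2 Cr²⁺(aq) + Mn²⁺(aq); hence Q = ([Cr²⁺(aq)]^2·[Mn²⁺(aq)]) / [Cr³⁺(aq)]^2 = 0.0161 (log Q = −1.793).
By the Nernst equation, E = +0.761 − (0.0592/2)·(−1.793) = +0.814 V.

+0.814 V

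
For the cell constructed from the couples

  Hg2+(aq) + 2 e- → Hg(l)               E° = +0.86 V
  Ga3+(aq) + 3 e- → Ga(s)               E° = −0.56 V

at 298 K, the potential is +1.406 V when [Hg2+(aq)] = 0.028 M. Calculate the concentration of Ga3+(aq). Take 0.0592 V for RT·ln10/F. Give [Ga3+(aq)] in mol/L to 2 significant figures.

0.024 M

With Hg²⁺/Hg at the cathode and Ga³⁺/Ga at the anode, E°cell = +0.86 − (−0.56) = +1.42 V (n = 6).
Rearranging E = E° − (0.0592/n)·log Q gives log Q = 6(+1.42 − (+1.406))/0.0592 = 1.419.
For 3 Hg2+(aq) + 2 Ga(s) → 3 Hg(l) + 2 Ga3+(aq), the reaction quotient is Q = [Ga3+(aq)]^2 / [Hg2+(aq)]^3.
Substituting the known concentrations and solving, log [Ga3+(aq)] = −1.620 and [Ga3+(aq)] = 0.024 M.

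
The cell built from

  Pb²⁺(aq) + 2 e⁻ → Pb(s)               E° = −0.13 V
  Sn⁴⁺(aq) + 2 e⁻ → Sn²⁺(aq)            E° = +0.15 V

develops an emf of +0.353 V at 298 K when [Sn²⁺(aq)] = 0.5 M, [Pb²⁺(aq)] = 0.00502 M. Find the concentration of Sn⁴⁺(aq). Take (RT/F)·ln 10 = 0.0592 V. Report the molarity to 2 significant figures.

With Sn⁴⁺/Sn²⁺ at the cathode and Pb²⁺/Pb at the anode, E°cell = +0.15 − (−0.13) = +0.28 V (n = 2).
Since E = E° − (0.0592/n)·log Q, log Q = n(E° − E)/0.0592 = −2.466.
For Sn⁴⁺(aq) + Pb(s) → Sn²⁺(aq) + Pb²⁺(aq), the reaction quotient is Q = ([Sn²⁺(aq)]·[Pb²⁺(aq)]) / [Sn⁴⁺(aq)].
Isolating [Sn⁴⁺(aq)] in Q = 10^{−2.466} yields log [Sn⁴⁺(aq)] = −0.134, i.e. 0.73 M.

0.73 M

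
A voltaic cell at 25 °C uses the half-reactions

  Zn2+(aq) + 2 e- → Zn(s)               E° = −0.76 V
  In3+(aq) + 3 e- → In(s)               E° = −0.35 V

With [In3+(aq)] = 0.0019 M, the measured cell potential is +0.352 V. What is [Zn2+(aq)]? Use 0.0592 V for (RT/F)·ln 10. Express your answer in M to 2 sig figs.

1.4 M

With In³⁺/In at the cathode and Zn²⁺/Zn at the anode, E°cell = −0.35 − (−0.76) = +0.41 V (n = 6).
Since E = E° − (0.0592/n)·log Q, log Q = n(E° − E)/0.0592 = 5.878.
The balanced reaction is 2 In3+(aq) + 3 Zn(s) → 2 In(s) + 3 Zn2+(aq), so Q = [Zn2+(aq)]^3 / [In3+(aq)]^2.
Isolating [Zn2+(aq)] in Q = 10^{5.878} yields log [Zn2+(aq)] = 0.145, i.e. 1.4 M.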